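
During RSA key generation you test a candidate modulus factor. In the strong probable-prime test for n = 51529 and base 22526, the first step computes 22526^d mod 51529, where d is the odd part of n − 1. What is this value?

n − 1 = 51528 = 2^3 · 6441, so s = 3 and d = 6441.
22526^6441 mod 51529 = 24517.

24517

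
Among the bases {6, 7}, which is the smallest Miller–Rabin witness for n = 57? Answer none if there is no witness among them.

n − 1 = 56 = 2^3 · 7, so s = 3 and d = 7.
Base 6: x_0 = 6^7 mod 57 = 9. x_0 is neither 1 nor 56, so continue squaring. x_1 = 9^2 mod 57 = 24. x_2 = 24^2 mod 57 = 6. Reached i = s−1 = 2 without hitting −1: 6 is a Miller–Rabin witness and 57 is composite.
Base 7: x_0 = 7^7 mod 57 = 7. x_0 is neither 1 nor 56, so continue squaring. x_1 = 7^2 mod 57 = 49. x_2 = 49^2 mod 57 = 7. Reached i = s−1 = 2 without hitting −1: 7 is a Miller–Rabin witness and 57 is composite.
The smallest witness among the given bases is 6.

6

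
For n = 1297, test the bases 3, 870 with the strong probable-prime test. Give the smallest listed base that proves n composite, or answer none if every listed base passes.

none

n − 1 = 1296 = 2^4 · 81, so s = 4 and d = 81.
Base 3: x_0 = 3^81 mod 1297 = 1296. x_0 = 1296 ≡ −1, so 3 is not a witness.
Base 870: x_0 = 870^81 mod 1297 = 1. x_0 = 1, so 870 is not a witness.
No listed base is a witness for 1297.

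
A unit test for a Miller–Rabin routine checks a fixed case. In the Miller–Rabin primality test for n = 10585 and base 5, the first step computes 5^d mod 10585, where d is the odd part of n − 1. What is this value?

n − 1 = 10584 = 2^3 · 1323, so s = 3 and d = 1323.
5^1323 mod 10585 = 9395.

9395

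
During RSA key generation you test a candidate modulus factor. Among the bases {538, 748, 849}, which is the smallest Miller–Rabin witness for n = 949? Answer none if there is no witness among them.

748

n − 1 = 948 = 2^2 · 237, so s = 2 and d = 237.
Base 538: x_0 = 538^237 mod 949 = 538. x_0 is neither 1 nor 948, so continue squaring. x_1 = 538^2 mod 949 = 948. x_1 ≡ −1, so 538 is not a witness.
Base 748: x_0 = 748^237 mod 949 = 138. x_0 is neither 1 nor 948, so continue squaring. x_1 = 138^2 mod 949 = 64. Reached i = s−1 = 1 without hitting −1: 748 is a Miller–Rabin witness and 949 is composite.
Base 849: x_0 = 849^237 mod 949 = 922. x_0 is neither 1 nor 948, so continue squaring. x_1 = 922^2 mod 949 = 729. Reached i = s−1 = 1 without hitting −1: 849 is a Miller–Rabin witness and 949 is composite.
The smallest witness among the given bases is 748.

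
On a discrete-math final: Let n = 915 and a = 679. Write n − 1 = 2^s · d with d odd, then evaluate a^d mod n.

394

n − 1 = 914 = 2^1 · 457, so s = 1 and d = 457.
679^457 mod 915 = 394.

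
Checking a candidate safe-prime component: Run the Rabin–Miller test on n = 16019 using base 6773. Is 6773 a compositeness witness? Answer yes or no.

yes

n − 1 = 16018 = 2^1 · 8009, so s = 1 and d = 8009.
Repeated squaring mod 16019: 6773^1 ≡ 6773, 6773^2 ≡ 11132, 6773^4 ≡ 14459, 6773^8 ≡ 14731, 6773^16 ≡ 8987, 6773^32 ≡ 14390, 6773^64 ≡ 10506, 6773^128 ≡ 5126, 6773^256 ≡ 4716, 6773^512 ≡ 6284, 6773^1024 ≡ 1821, 6773^2048 ≡ 108, 6773^4096 ≡ 11664.
8009 = 4096 + 2048 + 1024 + 512 + 256 + 64 + 8 + 1, so 6773^8009 ≡ 11664·108·1821·6284·4716·10506·14731·6773 ≡ 14199 (mod 16019).
x_0 = 6773^8009 mod 16019 = 14199.
x_0 ∉ {1, 16018} and s = 1, so 6773 is a Miller–Rabin witness and 16019 is composite.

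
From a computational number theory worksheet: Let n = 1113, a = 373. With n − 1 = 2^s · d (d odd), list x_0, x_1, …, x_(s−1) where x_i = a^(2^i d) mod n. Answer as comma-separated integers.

n − 1 = 1112 = 2^3 · 139, so s = 3 and d = 139.
x_0 = 373^139 mod 1113 = 919.
x_1 = 919^2 mod 1113 = 907.
x_2 = 907^2 mod 1113 = 142.

919, 907, 142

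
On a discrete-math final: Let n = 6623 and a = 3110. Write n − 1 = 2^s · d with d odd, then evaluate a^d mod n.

2572

n − 1 = 6622 = 2^1 · 3311, so s = 1 and d = 3311.
3110^3311 mod 6623 = 2572.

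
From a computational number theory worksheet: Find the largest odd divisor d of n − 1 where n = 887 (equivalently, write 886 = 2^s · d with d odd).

443

Halving: 886 → 443; 443 is odd.
So 886 = 2^1 · 443.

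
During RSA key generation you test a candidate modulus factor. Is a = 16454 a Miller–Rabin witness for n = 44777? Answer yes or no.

no

n − 1 = 44776 = 2^3 · 5597, so s = 3 and d = 5597.
x_0 = 16454^5597 mod 44777 = 30771.
x_0 is neither 1 nor 44776, so continue squaring.
x_1 = 30771^2 mod 44777 = 44776.
x_1 ≡ −1, so 16454 is not a witness.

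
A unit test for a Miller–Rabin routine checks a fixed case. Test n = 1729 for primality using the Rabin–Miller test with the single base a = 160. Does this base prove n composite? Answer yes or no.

n − 1 = 1728 = 2^6 · 27, so s = 6 and d = 27.
Repeated squaring mod 1729: 160^1 ≡ 160, 160^2 ≡ 1394, 160^4 ≡ 1569, 160^8 ≡ 1394, 160^16 ≡ 1569.
27 = 16 + 8 + 2 + 1, so 160^27 ≡ 1569·1394·1394·160 ≡ 1728 (mod 1729).
x_0 = 160^27 mod 1729 = 1728.
x_0 = 1728 ≡ −1, so 160 is not a witness.

no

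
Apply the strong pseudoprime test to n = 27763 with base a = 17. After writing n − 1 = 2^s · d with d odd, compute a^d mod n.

1

n − 1 = 27762 = 2^1 · 13881, so s = 1 and d = 13881.
17^13881 mod 27763 = 1.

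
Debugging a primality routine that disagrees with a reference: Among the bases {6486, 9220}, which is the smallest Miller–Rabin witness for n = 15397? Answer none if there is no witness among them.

6486

n − 1 = 15396 = 2^2 · 3849, so s = 2 and d = 3849.
Base 6486: x_0 = 6486^3849 mod 15397 = 10243. x_0 is neither 1 nor 15396, so continue squaring. x_1 = 10243^2 mod 15397 = 3891. Reached i = s−1 = 1 without hitting −1: 6486 is a Miller–Rabin witness and 15397 is composite.
Base 9220: x_0 = 9220^3849 mod 15397 = 12596. x_0 is neither 1 nor 15396, so continue squaring. x_1 = 12596^2 mod 15397 = 8528. Reached i = s−1 = 1 without hitting −1: 9220 is a Miller–Rabin witness and 15397 is composite.
The smallest witness among the given bases is 6486.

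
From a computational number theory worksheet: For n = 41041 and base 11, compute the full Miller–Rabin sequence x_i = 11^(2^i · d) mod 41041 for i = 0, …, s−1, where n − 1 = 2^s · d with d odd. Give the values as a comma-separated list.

4103, 7799, 1639, 18656

n − 1 = 41040 = 2^4 · 2565, so s = 4 and d = 2565.
x_0 = 11^2565 mod 41041 = 4103.
x_1 = 4103^2 mod 41041 = 7799.
x_2 = 7799^2 mod 41041 = 1639.
x_3 = 1639^2 mod 41041 = 18656.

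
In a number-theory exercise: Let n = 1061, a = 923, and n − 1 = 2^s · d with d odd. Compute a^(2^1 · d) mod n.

n − 1 = 1060 = 2^2 · 265, so s = 2 and d = 265.
Repeated squaring mod 1061: 923^1 ≡ 923, 923^2 ≡ 1007, 923^4 ≡ 794, 923^8 ≡ 202, 923^16 ≡ 486, 923^32 ≡ 654, 923^64 ≡ 133, 923^128 ≡ 713, 923^256 ≡ 150.
265 = 256 + 8 + 1, so 923^265 ≡ 150·202·923 ≡ 1 (mod 1061).
x_0 = 1.
x_1 = 1^2 mod 1061 = 1.

1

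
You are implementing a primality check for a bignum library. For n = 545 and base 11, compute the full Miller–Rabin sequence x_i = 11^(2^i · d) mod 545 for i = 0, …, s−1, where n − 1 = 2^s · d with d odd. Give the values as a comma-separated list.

351, 31, 416, 291, 206

n − 1 = 544 = 2^5 · 17, so s = 5 and d = 17.
x_0 = 11^17 mod 545 = 351.
x_1 = 351^2 mod 545 = 31.
x_2 = 31^2 mod 545 = 416.
x_3 = 416^2 mod 545 = 291.
x_4 = 291^2 mod 545 = 206.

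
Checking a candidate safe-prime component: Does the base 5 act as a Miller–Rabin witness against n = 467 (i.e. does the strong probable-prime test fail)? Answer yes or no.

no

n − 1 = 466 = 2^1 · 233, so s = 1 and d = 233.
x_0 = 5^233 mod 467 = 466.
x_0 = 466 ≡ −1, so 5 is not a witness.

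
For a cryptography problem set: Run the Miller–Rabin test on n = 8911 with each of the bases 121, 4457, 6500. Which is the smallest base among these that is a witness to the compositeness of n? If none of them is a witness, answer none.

4457

n − 1 = 8910 = 2^1 · 4455, so s = 1 and d = 4455.
Base 121: x_0 = 121^4455 mod 8911 = 1. x_0 = 1, so 121 is not a witness.
Base 4457: x_0 = 4457^4455 mod 8911 = 2547. x_0 ∉ {1, 8910} and s = 1, so 4457 is a Miller–Rabin witness and 8911 is composite.
Base 6500: x_0 = 6500^4455 mod 8911 = 6098. x_0 ∉ {1, 8910} and s = 1, so 6500 is a Miller–Rabin witness and 8911 is composite.
The smallest witness among the given bases is 4457.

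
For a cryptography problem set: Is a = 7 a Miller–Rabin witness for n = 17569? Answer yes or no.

no

n − 1 = 17568 = 2^5 · 549, so s = 5 and d = 549.
x_0 = 7^549 mod 17569 = 2878.
x_0 is neither 1 nor 17568, so continue squaring.
x_1 = 2878^2 mod 17569 = 7885.
x_2 = 7885^2 mod 17569 = 14103.
x_3 = 14103^2 mod 17569 = 13529.
x_4 = 13529^2 mod 17569 = 17568.
x_4 ≡ −1, so 7 is not a witness.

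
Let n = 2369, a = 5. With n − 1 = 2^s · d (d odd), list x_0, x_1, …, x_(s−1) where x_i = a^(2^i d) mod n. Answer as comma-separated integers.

2365, 16, 256, 1573, 1093, 673

n − 1 = 2368 = 2^6 · 37, so s = 6 and d = 37.
x_0 = 5^37 mod 2369 = 2365.
x_1 = 2365^2 mod 2369 = 16.
x_2 = 16^2 mod 2369 = 256.
x_3 = 256^2 mod 2369 = 1573.
x_4 = 1573^2 mod 2369 = 1093.
x_5 = 1093^2 mod 2369 = 673.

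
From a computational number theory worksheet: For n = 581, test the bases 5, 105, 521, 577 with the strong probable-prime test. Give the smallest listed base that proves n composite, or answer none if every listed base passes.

n − 1 = 580 = 2^2 · 145, so s = 2 and d = 145.
Base 5: x_0 = 5^145 mod 581 = 544. x_0 is neither 1 nor 580, so continue squaring. x_1 = 544^2 mod 581 = 207. Reached i = s−1 = 1 without hitting −1: 5 is a Miller–Rabin witness and 581 is composite.
Base 105: x_0 = 105^145 mod 581 = 98. x_0 is neither 1 nor 580, so continue squaring. x_1 = 98^2 mod 581 = 308. Reached i = s−1 = 1 without hitting −1: 105 is a Miller–Rabin witness and 581 is composite.
Base 521: x_0 = 521^145 mod 581 = 339. x_0 is neither 1 nor 580, so continue squaring. x_1 = 339^2 mod 581 = 464. Reached i = s−1 = 1 without hitting −1: 521 is a Miller–Rabin witness and 581 is composite.
Base 577: x_0 = 577^145 mod 581 = 423. x_0 is neither 1 nor 580, so continue squaring. x_1 = 423^2 mod 581 = 562. Reached i = s−1 = 1 without hitting −1: 577 is a Miller–Rabin witness and 581 is composite.
The smallest witness among the given bases is 5.

5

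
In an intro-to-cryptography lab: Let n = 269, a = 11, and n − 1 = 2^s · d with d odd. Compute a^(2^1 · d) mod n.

n − 1 = 268 = 2^2 · 67, so s = 2 and d = 67.
x_0 = 11^67 mod 269 = 268.
x_1 = 268^2 mod 269 = 1.

1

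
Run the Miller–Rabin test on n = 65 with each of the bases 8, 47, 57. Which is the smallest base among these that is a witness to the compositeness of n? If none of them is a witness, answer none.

none

n − 1 = 64 = 2^6 · 1, so s = 6 and d = 1.
Base 8: x_0 = 8^1 mod 65 = 8. x_0 is neither 1 nor 64, so continue squaring. x_1 = 8^2 mod 65 = 64. x_1 ≡ −1, so 8 is not a witness.
Base 47: x_0 = 47^1 mod 65 = 47. x_0 is neither 1 nor 64, so continue squaring. x_1 = 47^2 mod 65 = 64. x_1 ≡ −1, so 47 is not a witness.
Base 57: x_0 = 57^1 mod 65 = 57. x_0 is neither 1 nor 64, so continue squaring. x_1 = 57^2 mod 65 = 64. x_1 ≡ −1, so 57 is not a witness.
No listed base is a witness for 65.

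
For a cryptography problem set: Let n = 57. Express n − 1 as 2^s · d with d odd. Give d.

Halving: 56 → 28 → 14 → 7; 7 is odd.
So 56 = 2^3 · 7.

7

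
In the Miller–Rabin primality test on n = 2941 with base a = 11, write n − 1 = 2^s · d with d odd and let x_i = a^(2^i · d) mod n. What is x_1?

n − 1 = 2940 = 2^2 · 735, so s = 2 and d = 735.
x_0 = 11^735 mod 2941 = 1833.
x_1 = 1833^2 mod 2941 = 1267.

1267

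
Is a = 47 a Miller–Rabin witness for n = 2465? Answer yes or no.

n − 1 = 2464 = 2^5 · 77, so s = 5 and d = 77.
x_0 = 47^77 mod 2465 = 302.
x_0 is neither 1 nor 2464, so continue squaring.
x_1 = 302^2 mod 2465 = 2464.
x_1 ≡ −1, so 47 is not a witness.

no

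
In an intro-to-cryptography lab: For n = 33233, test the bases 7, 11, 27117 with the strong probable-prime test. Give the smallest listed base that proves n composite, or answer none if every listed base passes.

7

n − 1 = 33232 = 2^4 · 2077, so s = 4 and d = 2077.
Base 7: x_0 = 7^2077 mod 33233 = 16582. x_0 is neither 1 nor 33232, so continue squaring. x_1 = 16582^2 mod 33233 = 26115. x_2 = 26115^2 mod 33233 = 18832. x_3 = 18832^2 mod 33233 = 14881. Reached i = s−1 = 3 without hitting −1: 7 is a Miller–Rabin witness and 33233 is composite.
Base 11: x_0 = 11^2077 mod 33233 = 7636. x_0 is neither 1 nor 33232, so continue squaring. x_1 = 7636^2 mod 33233 = 17814. x_2 = 17814^2 mod 33233 = 29912. x_3 = 29912^2 mod 33233 = 28918. Reached i = s−1 = 3 without hitting −1: 11 is a Miller–Rabin witness and 33233 is composite.
Base 27117: x_0 = 27117^2077 mod 33233 = 23508. x_0 is neither 1 nor 33232, so continue squaring. x_1 = 23508^2 mod 33233 = 27740. x_2 = 27740^2 mod 33233 = 30718. x_3 = 30718^2 mod 33233 = 10955. Reached i = s−1 = 3 without hitting −1: 27117 is a Miller–Rabin witness and 33233 is composite.
The smallest witness among the given bases is 7.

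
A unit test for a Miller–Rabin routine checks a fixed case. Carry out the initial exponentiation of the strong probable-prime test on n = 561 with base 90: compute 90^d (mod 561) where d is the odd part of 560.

n − 1 = 560 = 2^4 · 35, so s = 4 and d = 35.
90^35 mod 561 = 516.

516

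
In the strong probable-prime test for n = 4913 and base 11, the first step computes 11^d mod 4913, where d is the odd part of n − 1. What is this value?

n − 1 = 4912 = 2^4 · 307, so s = 4 and d = 307.
11^307 mod 4913 = 3150.

3150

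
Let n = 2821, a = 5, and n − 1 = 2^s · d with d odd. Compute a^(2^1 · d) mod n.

n − 1 = 2820 = 2^2 · 705, so s = 2 and d = 705.
x_0 = 5^705 mod 2821 = 993.
x_1 = 993^2 mod 2821 = 1520.

1520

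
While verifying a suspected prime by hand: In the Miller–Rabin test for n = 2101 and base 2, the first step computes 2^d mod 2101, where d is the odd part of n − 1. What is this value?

n − 1 = 2100 = 2^2 · 525, so s = 2 and d = 525.
2^525 mod 2101 = 1682.

1682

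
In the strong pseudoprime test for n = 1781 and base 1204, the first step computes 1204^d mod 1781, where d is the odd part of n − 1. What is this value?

437

n − 1 = 1780 = 2^2 · 445, so s = 2 and d = 445.
1204^445 mod 1781 = 437.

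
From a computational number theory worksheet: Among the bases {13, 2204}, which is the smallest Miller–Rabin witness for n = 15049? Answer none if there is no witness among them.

n − 1 = 15048 = 2^3 · 1881, so s = 3 and d = 1881.
Base 13: x_0 = 13^1881 mod 15049 = 10889. x_0 is neither 1 nor 15048, so continue squaring. x_1 = 10889^2 mod 15049 = 14299. x_2 = 14299^2 mod 15049 = 5687. Reached i = s−1 = 2 without hitting −1: 13 is a Miller–Rabin witness and 15049 is composite.
Base 2204: x_0 = 2204^1881 mod 15049 = 14854. x_0 is neither 1 nor 15048, so continue squaring. x_1 = 14854^2 mod 15049 = 7927. x_2 = 7927^2 mod 15049 = 7754. Reached i = s−1 = 2 without hitting −1: 2204 is a Miller–Rabin witness and 15049 is composite.
The smallest witness among the given bases is 13.

13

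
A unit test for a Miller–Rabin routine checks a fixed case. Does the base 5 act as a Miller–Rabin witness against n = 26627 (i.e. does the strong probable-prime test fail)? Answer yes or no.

no

n − 1 = 26626 = 2^1 · 13313, so s = 1 and d = 13313.
Repeated squaring mod 26627: 5^1 ≡ 5, 5^2 ≡ 25, 5^4 ≡ 625, 5^8 ≡ 17847, 5^16 ≡ 3235, 5^32 ≡ 814, 5^64 ≡ 23548, 5^128 ≡ 1029, 5^256 ≡ 20388, 5^512 ≡ 23074, 5^1024 ≡ 2611, 5^2048 ≡ 809, 5^4096 ≡ 15433, 5^8192 ≡ 25601.
13313 = 8192 + 4096 + 1024 + 1, so 5^13313 ≡ 25601·15433·2611·5 ≡ 26626 (mod 26627).
x_0 = 5^13313 mod 26627 = 26626.
x_0 = 26626 ≡ −1, so 5 is not a witness.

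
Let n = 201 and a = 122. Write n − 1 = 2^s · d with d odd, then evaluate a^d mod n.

n − 1 = 200 = 2^3 · 25, so s = 3 and d = 25.
122^25 mod 201 = 71.

71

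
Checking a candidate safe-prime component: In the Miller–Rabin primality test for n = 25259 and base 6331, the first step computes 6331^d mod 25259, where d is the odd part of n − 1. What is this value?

n − 1 = 25258 = 2^1 · 12629, so s = 1 and d = 12629.
Repeated squaring mod 25259: 6331^1 ≡ 6331, 6331^2 ≡ 20787, 6331^4 ≡ 18915, 6331^8 ≡ 8749, 6331^16 ≡ 10231, 6331^32 ≡ 65, 6331^64 ≡ 4225, 6331^128 ≡ 17771, 6331^256 ≡ 20423, 6331^512 ≡ 22321, 6331^1024 ≡ 18525, 6331^2048 ≡ 6851, 6331^4096 ≡ 4979, 6331^8192 ≡ 11362.
12629 = 8192 + 4096 + 256 + 64 + 16 + 4 + 1, so 6331^12629 ≡ 11362·4979·20423·4225·10231·18915·6331 ≡ 14625 (mod 25259).

14625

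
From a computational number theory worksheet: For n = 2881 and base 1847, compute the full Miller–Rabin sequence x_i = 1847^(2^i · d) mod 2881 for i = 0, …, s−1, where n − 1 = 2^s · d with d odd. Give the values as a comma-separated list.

n − 1 = 2880 = 2^6 · 45, so s = 6 and d = 45.
x_0 = 1847^45 mod 2881 = 1540.
x_1 = 1540^2 mod 2881 = 537.
x_2 = 537^2 mod 2881 = 269.
x_3 = 269^2 mod 2881 = 336.
x_4 = 336^2 mod 2881 = 537.
x_5 = 537^2 mod 2881 = 269.

1540, 537, 269, 336, 537, 269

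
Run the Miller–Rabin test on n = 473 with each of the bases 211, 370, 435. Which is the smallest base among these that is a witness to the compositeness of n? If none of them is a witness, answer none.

n − 1 = 472 = 2^3 · 59, so s = 3 and d = 59.
Base 211: x_0 = 211^59 mod 473 = 237. x_0 is neither 1 nor 472, so continue squaring. x_1 = 237^2 mod 473 = 355. x_2 = 355^2 mod 473 = 207. Reached i = s−1 = 2 without hitting −1: 211 is a Miller–Rabin witness and 473 is composite.
Base 370: x_0 = 370^59 mod 473 = 63. x_0 is neither 1 nor 472, so continue squaring. x_1 = 63^2 mod 473 = 185. x_2 = 185^2 mod 473 = 169. Reached i = s−1 = 2 without hitting −1: 370 is a Miller–Rabin witness and 473 is composite.
Base 435: x_0 = 435^59 mod 473 = 200. x_0 is neither 1 nor 472, so continue squaring. x_1 = 200^2 mod 473 = 268. x_2 = 268^2 mod 473 = 401. Reached i = s−1 = 2 without hitting −1: 435 is a Miller–Rabin witness and 473 is composite.
The smallest witness among the given bases is 211.

211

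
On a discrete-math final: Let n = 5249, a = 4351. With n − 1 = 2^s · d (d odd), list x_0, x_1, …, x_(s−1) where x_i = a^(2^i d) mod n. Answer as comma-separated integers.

1422, 1219, 494, 2582, 494, 2582, 494

n − 1 = 5248 = 2^7 · 41, so s = 7 and d = 41.
x_0 = 4351^41 mod 5249 = 1422.
x_1 = 1422^2 mod 5249 = 1219.
x_2 = 1219^2 mod 5249 = 494.
x_3 = 494^2 mod 5249 = 2582.
x_4 = 2582^2 mod 5249 = 494.
x_5 = 494^2 mod 5249 = 2582.
x_6 = 2582^2 mod 5249 = 494.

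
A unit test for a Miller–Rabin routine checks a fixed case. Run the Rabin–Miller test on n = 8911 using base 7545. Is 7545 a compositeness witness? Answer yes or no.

no

n − 1 = 8910 = 2^1 · 4455, so s = 1 and d = 4455.
By repeated squaring, 7545^4455 ≡ 8910 (mod 8911).
x_0 = 7545^4455 mod 8911 = 8910.
x_0 = 8910 ≡ −1, so 7545 is not a witness.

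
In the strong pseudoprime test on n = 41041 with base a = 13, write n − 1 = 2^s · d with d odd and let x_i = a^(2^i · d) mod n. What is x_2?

5083

n − 1 = 41040 = 2^4 · 2565, so s = 4 and d = 2565.
x_0 = 13^2565 mod 41041 = 1924.
x_1 = 1924^2 mod 41041 = 8086.
x_2 = 8086^2 mod 41041 = 5083.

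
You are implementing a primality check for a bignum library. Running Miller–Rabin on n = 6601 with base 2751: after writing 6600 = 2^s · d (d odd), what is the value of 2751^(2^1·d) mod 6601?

n − 1 = 6600 = 2^3 · 825, so s = 3 and d = 825.
Repeated squaring mod 6601: 2751^1 ≡ 2751, 2751^2 ≡ 3255, 2751^4 ≡ 420, 2751^8 ≡ 4774, 2751^16 ≡ 4424, 2751^32 ≡ 6412, 2751^64 ≡ 2716, 2751^128 ≡ 3339, 2751^256 ≡ 6433, 2751^512 ≡ 1820.
825 = 512 + 256 + 32 + 16 + 8 + 1, so 2751^825 ≡ 1820·6433·6412·4424·4774·2751 ≡ 2828 (mod 6601).
x_0 = 2828.
x_1 = 2828^2 mod 6601 = 3773.

3773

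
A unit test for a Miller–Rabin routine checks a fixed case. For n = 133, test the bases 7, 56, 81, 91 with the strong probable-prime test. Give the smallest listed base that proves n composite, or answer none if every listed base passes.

n − 1 = 132 = 2^2 · 33, so s = 2 and d = 33.
Base 7: x_0 = 7^33 mod 133 = 77. x_0 is neither 1 nor 132, so continue squaring. x_1 = 77^2 mod 133 = 77. Reached i = s−1 = 1 without hitting −1: 7 is a Miller–Rabin witness and 133 is composite.
Base 56: x_0 = 56^33 mod 133 = 56. x_0 is neither 1 nor 132, so continue squaring. x_1 = 56^2 mod 133 = 77. Reached i = s−1 = 1 without hitting −1: 56 is a Miller–Rabin witness and 133 is composite.
Base 81: x_0 = 81^33 mod 133 = 64. x_0 is neither 1 nor 132, so continue squaring. x_1 = 64^2 mod 133 = 106. Reached i = s−1 = 1 without hitting −1: 81 is a Miller–Rabin witness and 133 is composite.
Base 91: x_0 = 91^33 mod 133 = 84. x_0 is neither 1 nor 132, so continue squaring. x_1 = 84^2 mod 133 = 7. Reached i = s−1 = 1 without hitting −1: 91 is a Miller–Rabin witness and 133 is composite.
The smallest witness among the given bases is 7.

7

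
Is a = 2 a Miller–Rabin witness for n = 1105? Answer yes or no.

yes

n − 1 = 1104 = 2^4 · 69, so s = 4 and d = 69.
x_0 = 2^69 mod 1105 = 967.
x_0 is neither 1 nor 1104, so continue squaring.
x_1 = 967^2 mod 1105 = 259.
x_2 = 259^2 mod 1105 = 781.
x_3 = 781^2 mod 1105 = 1.
x_3 = 1 but x_2 ≠ ±1, a nontrivial square root of 1 — 2 is a witness and 1105 is composite.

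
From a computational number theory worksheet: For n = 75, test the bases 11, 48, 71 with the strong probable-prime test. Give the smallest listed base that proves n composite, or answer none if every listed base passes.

11

n − 1 = 74 = 2^1 · 37, so s = 1 and d = 37.
Base 11: x_0 = 11^37 mod 75 = 71. x_0 ∉ {1, 74} and s = 1, so 11 is a Miller–Rabin witness and 75 is composite.
Base 48: x_0 = 48^37 mod 75 = 3. x_0 ∉ {1, 74} and s = 1, so 48 is a Miller–Rabin witness and 75 is composite.
Base 71: x_0 = 71^37 mod 75 = 41. x_0 ∉ {1, 74} and s = 1, so 71 is a Miller–Rabin witness and 75 is composite.
The smallest witness among the given bases is 11.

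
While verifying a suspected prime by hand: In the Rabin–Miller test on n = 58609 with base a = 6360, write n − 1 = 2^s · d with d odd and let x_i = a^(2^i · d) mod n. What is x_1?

n − 1 = 58608 = 2^4 · 3663, so s = 4 and d = 3663.
x_0 = 6360^3663 mod 58609 = 51713.
x_1 = 51713^2 mod 58609 = 22917.

22917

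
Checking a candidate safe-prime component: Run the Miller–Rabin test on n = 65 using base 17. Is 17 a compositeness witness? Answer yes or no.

n − 1 = 64 = 2^6 · 1, so s = 6 and d = 1.
x_0 = 17^1 mod 65 = 17.
x_0 is neither 1 nor 64, so continue squaring.
x_1 = 17^2 mod 65 = 29.
x_2 = 29^2 mod 65 = 61.
x_3 = 61^2 mod 65 = 16.
x_4 = 16^2 mod 65 = 61.
x_5 = 61^2 mod 65 = 16.
Reached i = s−1 = 5 without hitting −1: 17 is a Miller–Rabin witness and 65 is composite.

yes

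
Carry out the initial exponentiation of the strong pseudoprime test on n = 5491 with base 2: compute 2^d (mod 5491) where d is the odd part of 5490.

4711

n − 1 = 5490 = 2^1 · 2745, so s = 1 and d = 2745.
2^2745 mod 5491 = 4711.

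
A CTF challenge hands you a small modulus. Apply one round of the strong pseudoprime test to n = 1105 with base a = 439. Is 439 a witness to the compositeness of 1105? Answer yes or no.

yes

n − 1 = 1104 = 2^4 · 69, so s = 4 and d = 69.
Repeated squaring mod 1105: 439^1 ≡ 439, 439^2 ≡ 451, 439^4 ≡ 81, 439^8 ≡ 1036, 439^16 ≡ 341, 439^32 ≡ 256, 439^64 ≡ 341.
69 = 64 + 4 + 1, so 439^69 ≡ 341·81·439 ≡ 454 (mod 1105).
x_0 = 439^69 mod 1105 = 454.
x_0 is neither 1 nor 1104, so continue squaring.
x_1 = 454^2 mod 1105 = 586.
x_2 = 586^2 mod 1105 = 846.
x_3 = 846^2 mod 1105 = 781.
Reached i = s−1 = 3 without hitting −1: 439 is a Miller–Rabin witness and 1105 is composite.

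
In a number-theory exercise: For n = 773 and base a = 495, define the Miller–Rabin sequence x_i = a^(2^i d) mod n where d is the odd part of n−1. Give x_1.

772

n − 1 = 772 = 2^2 · 193, so s = 2 and d = 193.
x_0 = 495^193 mod 773 = 456.
x_1 = 456^2 mod 773 = 772.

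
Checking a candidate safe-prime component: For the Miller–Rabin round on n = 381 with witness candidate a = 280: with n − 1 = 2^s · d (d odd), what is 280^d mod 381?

163

n − 1 = 380 = 2^2 · 95, so s = 2 and d = 95.
280^95 mod 381 = 163.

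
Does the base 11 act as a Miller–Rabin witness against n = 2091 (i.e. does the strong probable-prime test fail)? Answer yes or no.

yes

n − 1 = 2090 = 2^1 · 1045, so s = 1 and d = 1045.
x_0 = 11^1045 mod 2091 = 44.
x_0 ∉ {1, 2090} and s = 1, so 11 is a Miller–Rabin witness and 2091 is composite.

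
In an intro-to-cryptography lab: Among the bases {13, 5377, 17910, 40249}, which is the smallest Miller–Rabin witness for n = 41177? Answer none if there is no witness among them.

none

n − 1 = 41176 = 2^3 · 5147, so s = 3 and d = 5147.
Base 13: x_0 = 13^5147 mod 41177 = 18786. x_0 is neither 1 nor 41176, so continue squaring. x_1 = 18786^2 mod 41177 = 26906. x_2 = 26906^2 mod 41177 = 41176. x_2 ≡ −1, so 13 is not a witness.
Base 5377: x_0 = 5377^5147 mod 41177 = 8441. x_0 is neither 1 nor 41176, so continue squaring. x_1 = 8441^2 mod 41177 = 14271. x_2 = 14271^2 mod 41177 = 41176. x_2 ≡ −1, so 5377 is not a witness.
Base 17910: x_0 = 17910^5147 mod 41177 = 1. x_0 = 1, so 17910 is not a witness.
Base 40249: x_0 = 40249^5147 mod 41177 = 8441. x_0 is neither 1 nor 41176, so continue squaring. x_1 = 8441^2 mod 41177 = 14271. x_2 = 14271^2 mod 41177 = 41176. x_2 ≡ −1, so 40249 is not a witness.
No listed base is a witness for 41177.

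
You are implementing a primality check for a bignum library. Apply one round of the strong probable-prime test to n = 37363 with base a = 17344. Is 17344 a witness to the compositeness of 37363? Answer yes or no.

n − 1 = 37362 = 2^1 · 18681, so s = 1 and d = 18681.
x_0 = 17344^18681 mod 37363 = 1.
x_0 = 1, so 17344 is not a witness.

no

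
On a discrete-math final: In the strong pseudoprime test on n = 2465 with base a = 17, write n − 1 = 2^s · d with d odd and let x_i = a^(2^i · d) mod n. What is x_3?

2176

n − 1 = 2464 = 2^5 · 77, so s = 5 and d = 77.
x_0 = 17^77 mod 2465 = 17.
x_1 = 17^2 mod 2465 = 289.
x_2 = 289^2 mod 2465 = 2176.
x_3 = 2176^2 mod 2465 = 2176.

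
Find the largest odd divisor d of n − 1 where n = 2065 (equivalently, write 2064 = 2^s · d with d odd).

Halving: 2064 → 1032 → 516 → 258 → 129; 129 is odd.
So 2064 = 2^4 · 129.

129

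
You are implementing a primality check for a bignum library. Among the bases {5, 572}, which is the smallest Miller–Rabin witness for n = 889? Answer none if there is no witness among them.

5

n − 1 = 888 = 2^3 · 111, so s = 3 and d = 111.
Base 5: x_0 = 5^111 mod 889 = 377. x_0 is neither 1 nor 888, so continue squaring. x_1 = 377^2 mod 889 = 778. x_2 = 778^2 mod 889 = 764. Reached i = s−1 = 2 without hitting −1: 5 is a Miller–Rabin witness and 889 is composite.
Base 572: x_0 = 572^111 mod 889 = 510. x_0 is neither 1 nor 888, so continue squaring. x_1 = 510^2 mod 889 = 512. x_2 = 512^2 mod 889 = 778. Reached i = s−1 = 2 without hitting −1: 572 is a Miller–Rabin witness and 889 is composite.
The smallest witness among the given bases is 5.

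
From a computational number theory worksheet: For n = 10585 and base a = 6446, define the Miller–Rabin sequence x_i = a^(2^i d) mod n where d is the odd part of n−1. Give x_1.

8641

n − 1 = 10584 = 2^3 · 1323, so s = 3 and d = 1323.
x_0 = 6446^1323 mod 10585 = 8166.
x_1 = 8166^2 mod 10585 = 8641.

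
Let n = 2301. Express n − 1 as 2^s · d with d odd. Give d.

575

Halving: 2300 → 1150 → 575; 575 is odd.
So 2300 = 2^2 · 575.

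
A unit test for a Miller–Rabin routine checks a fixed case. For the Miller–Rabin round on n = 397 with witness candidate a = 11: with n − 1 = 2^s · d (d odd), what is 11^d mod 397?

n − 1 = 396 = 2^2 · 99, so s = 2 and d = 99.
Repeated squaring mod 397: 11^1 ≡ 11, 11^2 ≡ 121, 11^4 ≡ 349, 11^8 ≡ 319, 11^16 ≡ 129, 11^32 ≡ 364, 11^64 ≡ 295.
99 = 64 + 32 + 2 + 1, so 11^99 ≡ 295·364·121·11 ≡ 1 (mod 397).

1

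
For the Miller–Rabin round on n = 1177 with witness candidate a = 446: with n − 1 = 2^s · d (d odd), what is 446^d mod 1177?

305

n − 1 = 1176 = 2^3 · 147, so s = 3 and d = 147.
Repeated squaring mod 1177: 446^1 ≡ 446, 446^2 ≡ 3, 446^4 ≡ 9, 446^8 ≡ 81, 446^16 ≡ 676, 446^32 ≡ 300, 446^64 ≡ 548, 446^128 ≡ 169.
147 = 128 + 16 + 2 + 1, so 446^147 ≡ 169·676·3·446 ≡ 305 (mod 1177).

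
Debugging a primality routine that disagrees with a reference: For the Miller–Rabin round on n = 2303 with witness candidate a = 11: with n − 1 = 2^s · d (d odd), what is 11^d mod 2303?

n − 1 = 2302 = 2^1 · 1151, so s = 1 and d = 1151.
Repeated squaring mod 2303: 11^1 ≡ 11, 11^2 ≡ 121, 11^4 ≡ 823, 11^8 ≡ 247, 11^16 ≡ 1131, 11^32 ≡ 996, 11^64 ≡ 1726, 11^128 ≡ 1297, 11^256 ≡ 1019, 11^512 ≡ 2011, 11^1024 ≡ 53.
1151 = 1024 + 64 + 32 + 16 + 8 + 4 + 2 + 1, so 11^1151 ≡ 53·1726·996·1131·247·823·121·11 ≡ 387 (mod 2303).

387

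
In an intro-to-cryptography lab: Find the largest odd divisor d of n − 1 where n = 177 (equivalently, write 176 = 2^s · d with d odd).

11

Halving: 176 → 88 → 44 → 22 → 11; 11 is odd.
So 176 = 2^4 · 11.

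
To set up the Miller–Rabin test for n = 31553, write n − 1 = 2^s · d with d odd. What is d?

Halving: 31552 → 15776 → 7888 → 3944 → 1972 → 986 → 493; 493 is odd.
So 31552 = 2^6 · 493.

493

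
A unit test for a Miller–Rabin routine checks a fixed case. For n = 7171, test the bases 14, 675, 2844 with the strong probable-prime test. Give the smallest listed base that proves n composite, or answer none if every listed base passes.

n − 1 = 7170 = 2^1 · 3585, so s = 1 and d = 3585.
Base 14: x_0 = 14^3585 mod 7171 = 7170. x_0 = 7170 ≡ −1, so 14 is not a witness.
Base 675: x_0 = 675^3585 mod 7171 = 5444. x_0 ∉ {1, 7170} and s = 1, so 675 is a Miller–Rabin witness and 7171 is composite.
Base 2844: x_0 = 2844^3585 mod 7171 = 6197. x_0 ∉ {1, 7170} and s = 1, so 2844 is a Miller–Rabin witness and 7171 is composite.
The smallest witness among the given bases is 675.

675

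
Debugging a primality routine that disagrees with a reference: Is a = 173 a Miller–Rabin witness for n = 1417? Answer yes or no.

n − 1 = 1416 = 2^3 · 177, so s = 3 and d = 177.
Repeated squaring mod 1417: 173^1 ≡ 173, 173^2 ≡ 172, 173^4 ≡ 1244, 173^8 ≡ 172, 173^16 ≡ 1244, 173^32 ≡ 172, 173^64 ≡ 1244, 173^128 ≡ 172.
177 = 128 + 32 + 16 + 1, so 173^177 ≡ 172·172·1244·173 ≡ 1416 (mod 1417).
x_0 = 173^177 mod 1417 = 1416.
x_0 = 1416 ≡ −1, so 173 is not a witness.

no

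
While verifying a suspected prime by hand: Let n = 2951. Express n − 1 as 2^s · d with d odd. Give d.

Halving: 2950 → 1475; 1475 is odd.
So 2950 = 2^1 · 1475.

1475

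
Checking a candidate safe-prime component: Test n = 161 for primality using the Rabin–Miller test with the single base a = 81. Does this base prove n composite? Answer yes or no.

yes

n − 1 = 160 = 2^5 · 5, so s = 5 and d = 5.
By repeated squaring, 81^5 ≡ 156 (mod 161).
x_0 = 81^5 mod 161 = 156.
x_0 is neither 1 nor 160, so continue squaring.
x_1 = 156^2 mod 161 = 25.
x_2 = 25^2 mod 161 = 142.
x_3 = 142^2 mod 161 = 39.
x_4 = 39^2 mod 161 = 72.
Reached i = s−1 = 4 without hitting −1: 81 is a Miller–Rabin witness and 161 is composite.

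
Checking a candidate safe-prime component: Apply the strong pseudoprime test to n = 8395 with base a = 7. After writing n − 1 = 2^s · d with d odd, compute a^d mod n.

n − 1 = 8394 = 2^1 · 4197, so s = 1 and d = 4197.
Repeated squaring mod 8395: 7^1 ≡ 7, 7^2 ≡ 49, 7^4 ≡ 2401, 7^8 ≡ 5831, 7^16 ≡ 811, 7^32 ≡ 2911, 7^64 ≡ 3366, 7^128 ≡ 5101, 7^256 ≡ 4096, 7^512 ≡ 4006, 7^1024 ≡ 5191, 7^2048 ≡ 6926, 7^4096 ≡ 446.
4197 = 4096 + 64 + 32 + 4 + 1, so 7^4197 ≡ 446·3366·2911·2401·7 ≡ 4297 (mod 8395).

4297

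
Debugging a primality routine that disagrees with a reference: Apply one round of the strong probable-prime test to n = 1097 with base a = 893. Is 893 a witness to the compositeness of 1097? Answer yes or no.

no

n − 1 = 1096 = 2^3 · 137, so s = 3 and d = 137.
x_0 = 893^137 mod 1097 = 79.
x_0 is neither 1 nor 1096, so continue squaring.
x_1 = 79^2 mod 1097 = 756.
x_2 = 756^2 mod 1097 = 1096.
x_2 ≡ −1, so 893 is not a witness.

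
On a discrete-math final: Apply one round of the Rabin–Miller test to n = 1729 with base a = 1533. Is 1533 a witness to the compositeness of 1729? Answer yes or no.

yes

n − 1 = 1728 = 2^6 · 27, so s = 6 and d = 27.
Repeated squaring mod 1729: 1533^1 ≡ 1533, 1533^2 ≡ 378, 1533^4 ≡ 1106, 1533^8 ≡ 833, 1533^16 ≡ 560.
27 = 16 + 8 + 2 + 1, so 1533^27 ≡ 560·833·378·1533 ≡ 987 (mod 1729).
x_0 = 1533^27 mod 1729 = 987.
x_0 is neither 1 nor 1728, so continue squaring.
x_1 = 987^2 mod 1729 = 742.
x_2 = 742^2 mod 1729 = 742.
x_3 = 742^2 mod 1729 = 742.
x_4 = 742^2 mod 1729 = 742.
x_5 = 742^2 mod 1729 = 742.
Reached i = s−1 = 5 without hitting −1: 1533 is a Miller–Rabin witness and 1729 is composite.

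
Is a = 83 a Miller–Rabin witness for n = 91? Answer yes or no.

n − 1 = 90 = 2^1 · 45, so s = 1 and d = 45.
x_0 = 83^45 mod 91 = 83.
x_0 ∉ {1, 90} and s = 1, so 83 is a Miller–Rabin witness and 91 is composite.

yes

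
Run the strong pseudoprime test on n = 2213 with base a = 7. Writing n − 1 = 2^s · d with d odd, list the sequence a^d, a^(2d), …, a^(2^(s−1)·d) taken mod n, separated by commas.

1, 1

n − 1 = 2212 = 2^2 · 553, so s = 2 and d = 553.
x_0 = 7^553 mod 2213 = 1.
x_1 = 1^2 mod 2213 = 1.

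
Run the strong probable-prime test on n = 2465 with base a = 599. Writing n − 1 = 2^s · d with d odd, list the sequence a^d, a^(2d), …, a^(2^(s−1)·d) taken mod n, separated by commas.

684, 1971, 1, 1, 1

n − 1 = 2464 = 2^5 · 77, so s = 5 and d = 77.
x_0 = 599^77 mod 2465 = 684.
x_1 = 684^2 mod 2465 = 1971.
x_2 = 1971^2 mod 2465 = 1.
x_3 = 1^2 mod 2465 = 1.
x_4 = 1^2 mod 2465 = 1.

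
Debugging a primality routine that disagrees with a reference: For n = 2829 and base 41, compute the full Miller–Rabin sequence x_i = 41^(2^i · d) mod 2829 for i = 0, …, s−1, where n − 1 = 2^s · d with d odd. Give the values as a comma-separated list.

n − 1 = 2828 = 2^2 · 707, so s = 2 and d = 707.
x_0 = 41^707 mod 2829 = 1025.
x_1 = 1025^2 mod 2829 = 1066.

1025, 1066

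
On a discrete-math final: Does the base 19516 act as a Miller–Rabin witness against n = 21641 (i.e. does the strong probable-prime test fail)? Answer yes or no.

n − 1 = 21640 = 2^3 · 2705, so s = 3 and d = 2705.
Repeated squaring mod 21641: 19516^1 ≡ 19516, 19516^2 ≡ 14297, 19516^4 ≡ 4964, 19516^8 ≡ 13838, 19516^16 ≡ 10676, 19516^32 ≡ 15470, 19516^64 ≡ 14722, 19516^128 ≡ 2669, 19516^256 ≡ 3672, 19516^512 ≡ 1241, 19516^1024 ≡ 3570, 19516^2048 ≡ 19992.
2705 = 2048 + 512 + 128 + 16 + 1, so 19516^2705 ≡ 19992·1241·2669·10676·19516 ≡ 2941 (mod 21641).
x_0 = 19516^2705 mod 21641 = 2941.
x_0 is neither 1 nor 21640, so continue squaring.
x_1 = 2941^2 mod 21641 = 14722.
x_2 = 14722^2 mod 21641 = 2669.
Reached i = s−1 = 2 without hitting −1: 19516 is a Miller–Rabin witness and 21641 is composite.

yes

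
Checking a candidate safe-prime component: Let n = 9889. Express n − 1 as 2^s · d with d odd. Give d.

309

Halving: 9888 → 4944 → 2472 → 1236 → 618 → 309; 309 is odd.
So 9888 = 2^5 · 309.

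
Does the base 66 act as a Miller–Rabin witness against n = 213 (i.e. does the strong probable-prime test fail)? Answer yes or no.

n − 1 = 212 = 2^2 · 53, so s = 2 and d = 53.
x_0 = 66^53 mod 213 = 159.
x_0 is neither 1 nor 212, so continue squaring.
x_1 = 159^2 mod 213 = 147.
Reached i = s−1 = 1 without hitting −1: 66 is a Miller–Rabin witness and 213 is composite.

yes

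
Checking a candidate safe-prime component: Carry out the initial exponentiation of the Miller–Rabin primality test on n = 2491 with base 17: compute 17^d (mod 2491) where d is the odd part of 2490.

2375

n − 1 = 2490 = 2^1 · 1245, so s = 1 and d = 1245.
Repeated squaring mod 2491: 17^1 ≡ 17, 17^2 ≡ 289, 17^4 ≡ 1318, 17^8 ≡ 897, 17^16 ≡ 16, 17^32 ≡ 256, 17^64 ≡ 770, 17^128 ≡ 42, 17^256 ≡ 1764, 17^512 ≡ 437, 17^1024 ≡ 1653.
1245 = 1024 + 128 + 64 + 16 + 8 + 4 + 1, so 17^1245 ≡ 1653·42·770·16·897·1318·17 ≡ 2375 (mod 2491).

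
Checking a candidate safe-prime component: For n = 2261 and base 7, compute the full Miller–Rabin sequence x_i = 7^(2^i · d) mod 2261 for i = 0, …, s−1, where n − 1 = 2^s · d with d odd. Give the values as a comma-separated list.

n − 1 = 2260 = 2^2 · 565, so s = 2 and d = 565.
x_0 = 7^565 mod 2261 = 1337.
x_1 = 1337^2 mod 2261 = 1379.

1337, 1379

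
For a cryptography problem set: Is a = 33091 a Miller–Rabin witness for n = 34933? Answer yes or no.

yes

n − 1 = 34932 = 2^2 · 8733, so s = 2 and d = 8733.
x_0 = 33091^8733 mod 34933 = 18107.
x_0 is neither 1 nor 34932, so continue squaring.
x_1 = 18107^2 mod 34933 = 17244.
Reached i = s−1 = 1 without hitting −1: 33091 is a Miller–Rabin witness and 34933 is composite.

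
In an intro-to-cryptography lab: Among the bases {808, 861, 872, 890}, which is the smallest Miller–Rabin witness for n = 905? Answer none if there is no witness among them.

n − 1 = 904 = 2^3 · 113, so s = 3 and d = 113.
Base 808: x_0 = 808^113 mod 905 = 338. x_0 is neither 1 nor 904, so continue squaring. x_1 = 338^2 mod 905 = 214. x_2 = 214^2 mod 905 = 546. Reached i = s−1 = 2 without hitting −1: 808 is a Miller–Rabin witness and 905 is composite.
Base 861: x_0 = 861^113 mod 905 = 166. x_0 is neither 1 nor 904, so continue squaring. x_1 = 166^2 mod 905 = 406. x_2 = 406^2 mod 905 = 126. Reached i = s−1 = 2 without hitting −1: 861 is a Miller–Rabin witness and 905 is composite.
Base 872: x_0 = 872^113 mod 905 = 87. x_0 is neither 1 nor 904, so continue squaring. x_1 = 87^2 mod 905 = 329. x_2 = 329^2 mod 905 = 546. Reached i = s−1 = 2 without hitting −1: 872 is a Miller–Rabin witness and 905 is composite.
Base 890: x_0 = 890^113 mod 905 = 710. x_0 is neither 1 nor 904, so continue squaring. x_1 = 710^2 mod 905 = 15. x_2 = 15^2 mod 905 = 225. Reached i = s−1 = 2 without hitting −1: 890 is a Miller–Rabin witness and 905 is composite.
The smallest witness among the given bases is 808.

808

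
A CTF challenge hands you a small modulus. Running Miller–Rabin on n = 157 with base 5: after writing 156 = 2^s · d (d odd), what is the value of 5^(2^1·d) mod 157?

156

n − 1 = 156 = 2^2 · 39, so s = 2 and d = 39.
Repeated squaring mod 157: 5^1 ≡ 5, 5^2 ≡ 25, 5^4 ≡ 154, 5^8 ≡ 9, 5^16 ≡ 81, 5^32 ≡ 124.
39 = 32 + 4 + 2 + 1, so 5^39 ≡ 124·154·25·5 ≡ 129 (mod 157).
x_0 = 129.
x_1 = 129^2 mod 157 = 156.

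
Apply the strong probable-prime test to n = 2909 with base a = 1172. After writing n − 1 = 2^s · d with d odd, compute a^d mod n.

1

n − 1 = 2908 = 2^2 · 727, so s = 2 and d = 727.
1172^727 mod 2909 = 1.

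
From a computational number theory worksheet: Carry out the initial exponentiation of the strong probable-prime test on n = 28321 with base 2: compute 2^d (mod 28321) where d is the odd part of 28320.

n − 1 = 28320 = 2^5 · 885, so s = 5 and d = 885.
Repeated squaring mod 28321: 2^1 ≡ 2, 2^2 ≡ 4, 2^4 ≡ 16, 2^8 ≡ 256, 2^16 ≡ 8894, 2^32 ≡ 2683, 2^64 ≡ 4955, 2^128 ≡ 26039, 2^256 ≡ 24781, 2^512 ≡ 13718.
885 = 512 + 256 + 64 + 32 + 16 + 4 + 1, so 2^885 ≡ 13718·24781·4955·2683·8894·16·2 ≡ 12962 (mod 28321).

12962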